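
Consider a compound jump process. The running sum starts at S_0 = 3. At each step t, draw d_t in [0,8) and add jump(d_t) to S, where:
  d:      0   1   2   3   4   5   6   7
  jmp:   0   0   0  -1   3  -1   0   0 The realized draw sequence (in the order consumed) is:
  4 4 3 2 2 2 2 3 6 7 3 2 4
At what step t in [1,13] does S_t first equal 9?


2

t=0: S=3, d=4, jump=3, S_1=6
t=1: S=6, d=4, jump=3, S_2=9
t=2: S=9, d=3, jump=-1, S_3=8
t=3: S=8, d=2, jump=0, S_4=8
t=4: S=8, d=2, jump=0, S_5=8
t=5: S=8, d=2, jump=0, S_6=8
t=6: S=8, d=2, jump=0, S_7=8
t=7: S=8, d=3, jump=-1, S_8=7
t=8: S=7, d=6, jump=0, S_9=7
t=9: S=7, d=7, jump=0, S_10=7
t=10: S=7, d=3, jump=-1, S_11=6
t=11: S=6, d=2, jump=0, S_12=6
t=12: S=6, d=4, jump=3, S_13=9


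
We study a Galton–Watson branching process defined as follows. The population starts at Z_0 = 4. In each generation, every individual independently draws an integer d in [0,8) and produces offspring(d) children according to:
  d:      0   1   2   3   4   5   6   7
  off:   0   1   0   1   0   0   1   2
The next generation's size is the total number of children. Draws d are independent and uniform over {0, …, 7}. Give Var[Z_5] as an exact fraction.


191444375/268435456

Outcome values over d=0..7: [0, 1, 0, 1, 0, 0, 1, 2]
Σy = 5, Σy² = 7, M = 8
μ = 5/8 = 5/8,  σ² = 7/8 − (5/8)² = 31/64
V_0 = 0, E_0 = 4
V_1 = 31/64·E_0 + (5/8)²·V_0 = 31/16;  E_1 = 5/2
V_2 = 31/64·E_1 + (5/8)²·V_1 = 2015/1024;  E_2 = 25/16
V_3 = 31/64·E_2 + (5/8)²·V_2 = 99975/65536;  E_3 = 125/128
V_4 = 31/64·E_3 + (5/8)²·V_3 = 4483375/4194304;  E_4 = 625/1024
V_5 = 31/64·E_4 + (5/8)²·V_4 = 191444375/268435456;  E_5 = 3125/8192


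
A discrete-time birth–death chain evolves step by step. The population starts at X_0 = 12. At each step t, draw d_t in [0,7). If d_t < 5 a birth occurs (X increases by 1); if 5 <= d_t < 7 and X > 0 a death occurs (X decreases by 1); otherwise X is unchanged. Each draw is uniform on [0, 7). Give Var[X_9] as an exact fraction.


360/49

X can drop by at most 1 per step and X_0 = 12 > T = 9, so X_t >= 12 − t >= 3 > 0 for every t <= 9: the floor at 0 (the 'and X > 0' condition) never binds. Hence X_9 = X_0 + Σ_{t<9} Y_t with i.i.d. increments Y_t = y(d_t) ∈ {+1, −1, 0}.
Outcome values over d=0..6: [1, 1, 1, 1, 1, -1, -1]
Σy = 3, Σy² = 7, M = 7
μ = 3/7 = 3/7,  σ² = 7/7 − (3/7)² = 40/49
Independent increments: Var[X_9] = 9·σ² = 9·(40/49) = 360/49


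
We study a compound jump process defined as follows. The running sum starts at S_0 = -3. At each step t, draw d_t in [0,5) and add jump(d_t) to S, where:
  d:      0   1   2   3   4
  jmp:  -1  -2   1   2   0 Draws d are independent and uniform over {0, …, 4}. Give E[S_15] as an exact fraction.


-3

Outcome values over d=0..4: [-1, -2, 1, 2, 0]
Σy = 0, Σy² = 10, M = 5
μ = 0/5 = 0,  σ² = 10/5 − (0)² = 2
E[S_15] = -3 + 15·(0) = -3


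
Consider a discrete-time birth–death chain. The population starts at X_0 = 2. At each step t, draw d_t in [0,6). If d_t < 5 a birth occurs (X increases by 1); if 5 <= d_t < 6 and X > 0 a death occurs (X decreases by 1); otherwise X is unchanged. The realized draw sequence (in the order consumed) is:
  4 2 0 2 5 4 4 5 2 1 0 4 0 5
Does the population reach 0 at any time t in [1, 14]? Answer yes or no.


no

t=0: X=2, d=4 → birth, X_1=3
t=1: X=3, d=2 → birth, X_2=4
t=2: X=4, d=0 → birth, X_3=5
t=3: X=5, d=2 → birth, X_4=6
t=4: X=6, d=5 → death, X_5=5
t=5: X=5, d=4 → birth, X_6=6
t=6: X=6, d=4 → birth, X_7=7
t=7: X=7, d=5 → death, X_8=6
t=8: X=6, d=2 → birth, X_9=7
t=9: X=7, d=1 → birth, X_10=8
t=10: X=8, d=0 → birth, X_11=9
t=11: X=9, d=4 → birth, X_12=10
t=12: X=10, d=0 → birth, X_13=11
t=13: X=11, d=5 → death, X_14=10


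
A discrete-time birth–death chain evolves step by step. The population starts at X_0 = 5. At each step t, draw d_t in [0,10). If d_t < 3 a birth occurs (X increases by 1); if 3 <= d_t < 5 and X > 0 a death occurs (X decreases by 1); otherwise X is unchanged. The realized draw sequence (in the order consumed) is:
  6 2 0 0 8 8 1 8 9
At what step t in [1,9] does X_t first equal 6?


t=0: X=5, d=6 → hold, X_1=5
t=1: X=5, d=2 → birth, X_2=6
t=2: X=6, d=0 → birth, X_3=7
t=3: X=7, d=0 → birth, X_4=8
t=4: X=8, d=8 → hold, X_5=8
t=5: X=8, d=8 → hold, X_6=8
t=6: X=8, d=1 → birth, X_7=9
t=7: X=9, d=8 → hold, X_8=9
t=8: X=9, d=9 → hold, X_9=9

2


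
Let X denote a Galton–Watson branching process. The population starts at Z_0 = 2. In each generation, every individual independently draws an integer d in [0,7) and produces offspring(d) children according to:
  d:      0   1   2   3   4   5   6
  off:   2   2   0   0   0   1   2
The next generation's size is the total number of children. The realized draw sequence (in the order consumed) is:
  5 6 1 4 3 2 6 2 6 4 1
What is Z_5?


gen 0: Z_0=2, draws=[5, 6], offspring=[1, 2], Z_1=3
gen 1: Z_1=3, draws=[1, 4, 3], offspring=[2, 0, 0], Z_2=2
gen 2: Z_2=2, draws=[2, 6], offspring=[0, 2], Z_3=2
gen 3: Z_3=2, draws=[2, 6], offspring=[0, 2], Z_4=2
gen 4: Z_4=2, draws=[4, 1], offspring=[0, 2], Z_5=2

2


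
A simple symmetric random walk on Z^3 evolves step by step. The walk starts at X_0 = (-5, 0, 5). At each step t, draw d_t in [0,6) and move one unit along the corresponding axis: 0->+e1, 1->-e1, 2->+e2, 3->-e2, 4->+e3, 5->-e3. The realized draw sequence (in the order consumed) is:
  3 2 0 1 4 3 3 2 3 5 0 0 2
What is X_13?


t=0: X=(-5, 0, 5), d=3 → -e2, X_1=(-5, -1, 5)
t=1: X=(-5, -1, 5), d=2 → +e2, X_2=(-5, 0, 5)
t=2: X=(-5, 0, 5), d=0 → +e1, X_3=(-4, 0, 5)
t=3: X=(-4, 0, 5), d=1 → -e1, X_4=(-5, 0, 5)
t=4: X=(-5, 0, 5), d=4 → +e3, X_5=(-5, 0, 6)
t=5: X=(-5, 0, 6), d=3 → -e2, X_6=(-5, -1, 6)
t=6: X=(-5, -1, 6), d=3 → -e2, X_7=(-5, -2, 6)
t=7: X=(-5, -2, 6), d=2 → +e2, X_8=(-5, -1, 6)
t=8: X=(-5, -1, 6), d=3 → -e2, X_9=(-5, -2, 6)
t=9: X=(-5, -2, 6), d=5 → -e3, X_10=(-5, -2, 5)
t=10: X=(-5, -2, 5), d=0 → +e1, X_11=(-4, -2, 5)
t=11: X=(-4, -2, 5), d=0 → +e1, X_12=(-3, -2, 5)
t=12: X=(-3, -2, 5), d=2 → +e2, X_13=(-3, -1, 5)

(-3, -1, 5)


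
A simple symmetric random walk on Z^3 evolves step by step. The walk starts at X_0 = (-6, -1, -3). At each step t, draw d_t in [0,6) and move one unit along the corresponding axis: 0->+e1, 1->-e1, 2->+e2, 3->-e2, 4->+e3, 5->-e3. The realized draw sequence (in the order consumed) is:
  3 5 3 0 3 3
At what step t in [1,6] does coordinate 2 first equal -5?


6

t=0: X=(-6, -1, -3), d=3 → -e2, X_1=(-6, -2, -3)
t=1: X=(-6, -2, -3), d=5 → -e3, X_2=(-6, -2, -4)
t=2: X=(-6, -2, -4), d=3 → -e2, X_3=(-6, -3, -4)
t=3: X=(-6, -3, -4), d=0 → +e1, X_4=(-5, -3, -4)
t=4: X=(-5, -3, -4), d=3 → -e2, X_5=(-5, -4, -4)
t=5: X=(-5, -4, -4), d=3 → -e2, X_6=(-5, -5, -4)


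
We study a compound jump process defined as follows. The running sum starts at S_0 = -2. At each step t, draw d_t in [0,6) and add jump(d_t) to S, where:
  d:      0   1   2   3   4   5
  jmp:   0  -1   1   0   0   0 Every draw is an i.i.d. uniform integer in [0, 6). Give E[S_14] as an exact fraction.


-2

Outcome values over d=0..5: [0, -1, 1, 0, 0, 0]
Σy = 0, Σy² = 2, M = 6
μ = 0/6 = 0,  σ² = 2/6 − (0)² = 1/3
E[S_14] = -2 + 14·(0) = -2


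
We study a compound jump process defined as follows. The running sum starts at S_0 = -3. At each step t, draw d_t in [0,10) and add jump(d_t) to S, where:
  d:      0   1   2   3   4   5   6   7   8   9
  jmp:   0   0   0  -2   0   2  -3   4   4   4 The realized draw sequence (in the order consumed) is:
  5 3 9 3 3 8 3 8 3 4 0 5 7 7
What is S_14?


11

t=0: S=-3, d=5, jump=2, S_1=-1
t=1: S=-1, d=3, jump=-2, S_2=-3
t=2: S=-3, d=9, jump=4, S_3=1
t=3: S=1, d=3, jump=-2, S_4=-1
t=4: S=-1, d=3, jump=-2, S_5=-3
t=5: S=-3, d=8, jump=4, S_6=1
t=6: S=1, d=3, jump=-2, S_7=-1
t=7: S=-1, d=8, jump=4, S_8=3
t=8: S=3, d=3, jump=-2, S_9=1
t=9: S=1, d=4, jump=0, S_10=1
t=10: S=1, d=0, jump=0, S_11=1
t=11: S=1, d=5, jump=2, S_12=3
t=12: S=3, d=7, jump=4, S_13=7
t=13: S=7, d=7, jump=4, S_14=11


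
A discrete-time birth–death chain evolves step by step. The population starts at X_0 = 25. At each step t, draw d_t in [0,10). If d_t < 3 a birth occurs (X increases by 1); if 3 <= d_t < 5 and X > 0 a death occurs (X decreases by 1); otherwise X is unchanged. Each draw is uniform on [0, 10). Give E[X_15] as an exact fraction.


53/2

X can drop by at most 1 per step and X_0 = 25 > T = 15, so X_t >= 25 − t >= 10 > 0 for every t <= 15: the floor at 0 (the 'and X > 0' condition) never binds. Hence X_15 = X_0 + Σ_{t<15} Y_t with i.i.d. increments Y_t = y(d_t) ∈ {+1, −1, 0}.
Outcome values over d=0..9: [1, 1, 1, -1, -1, 0, 0, 0, 0, 0]
Σy = 1, Σy² = 5, M = 10
μ = 1/10 = 1/10,  σ² = 5/10 − (1/10)² = 49/100
E[X_15] = 25 + 15·(1/10) = 53/2


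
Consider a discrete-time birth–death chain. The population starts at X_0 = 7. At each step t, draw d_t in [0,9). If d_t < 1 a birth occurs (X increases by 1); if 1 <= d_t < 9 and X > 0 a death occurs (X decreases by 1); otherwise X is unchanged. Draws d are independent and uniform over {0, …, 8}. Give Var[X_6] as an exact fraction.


64/27

X can drop by at most 1 per step and X_0 = 7 > T = 6, so X_t >= 7 − t >= 1 > 0 for every t <= 6: the floor at 0 (the 'and X > 0' condition) never binds. Hence X_6 = X_0 + Σ_{t<6} Y_t with i.i.d. increments Y_t = y(d_t) ∈ {+1, −1, 0}.
Outcome values over d=0..8: [1, -1, -1, -1, -1, -1, -1, -1, -1]
Σy = -7, Σy² = 9, M = 9
μ = -7/9 = -7/9,  σ² = 9/9 − (-7/9)² = 32/81
Independent increments: Var[X_6] = 6·σ² = 6·(32/81) = 64/27


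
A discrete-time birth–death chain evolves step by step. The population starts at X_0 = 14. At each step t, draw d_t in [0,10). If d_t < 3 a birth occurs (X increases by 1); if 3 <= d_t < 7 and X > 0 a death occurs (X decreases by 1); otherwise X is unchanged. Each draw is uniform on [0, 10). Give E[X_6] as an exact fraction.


67/5

X can drop by at most 1 per step and X_0 = 14 > T = 6, so X_t >= 14 − t >= 8 > 0 for every t <= 6: the floor at 0 (the 'and X > 0' condition) never binds. Hence X_6 = X_0 + Σ_{t<6} Y_t with i.i.d. increments Y_t = y(d_t) ∈ {+1, −1, 0}.
Outcome values over d=0..9: [1, 1, 1, -1, -1, -1, -1, 0, 0, 0]
Σy = -1, Σy² = 7, M = 10
μ = -1/10 = -1/10,  σ² = 7/10 − (-1/10)² = 69/100
E[X_6] = 14 + 6·(-1/10) = 67/5


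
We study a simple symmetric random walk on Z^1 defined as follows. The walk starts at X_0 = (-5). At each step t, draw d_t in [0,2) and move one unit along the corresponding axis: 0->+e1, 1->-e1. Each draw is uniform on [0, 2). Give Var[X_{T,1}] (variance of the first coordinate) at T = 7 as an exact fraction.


Outcome values over d=0..1: [1, -1]
Σy = 0, Σy² = 2, M = 2
μ = 0/2 = 0,  σ² = 2/2 − (0)² = 1
Independent increments: Var[X_7] = 7·σ² = 7·(1) = 7

7


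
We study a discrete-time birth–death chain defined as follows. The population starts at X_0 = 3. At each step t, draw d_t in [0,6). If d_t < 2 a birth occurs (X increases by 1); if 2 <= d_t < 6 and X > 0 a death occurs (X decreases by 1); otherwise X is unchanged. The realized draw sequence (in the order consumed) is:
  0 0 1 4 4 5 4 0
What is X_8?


t=0: X=3, d=0 → birth, X_1=4
t=1: X=4, d=0 → birth, X_2=5
t=2: X=5, d=1 → birth, X_3=6
t=3: X=6, d=4 → death, X_4=5
t=4: X=5, d=4 → death, X_5=4
t=5: X=4, d=5 → death, X_6=3
t=6: X=3, d=4 → death, X_7=2
t=7: X=2, d=0 → birth, X_8=3

3


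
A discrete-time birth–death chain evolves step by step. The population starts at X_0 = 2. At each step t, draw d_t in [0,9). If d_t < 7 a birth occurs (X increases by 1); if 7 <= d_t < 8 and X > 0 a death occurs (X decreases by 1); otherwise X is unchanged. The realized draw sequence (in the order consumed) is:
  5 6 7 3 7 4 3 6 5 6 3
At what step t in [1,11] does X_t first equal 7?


t=0: X=2, d=5 → birth, X_1=3
t=1: X=3, d=6 → birth, X_2=4
t=2: X=4, d=7 → death, X_3=3
t=3: X=3, d=3 → birth, X_4=4
t=4: X=4, d=7 → death, X_5=3
t=5: X=3, d=4 → birth, X_6=4
t=6: X=4, d=3 → birth, X_7=5
t=7: X=5, d=6 → birth, X_8=6
t=8: X=6, d=5 → birth, X_9=7
t=9: X=7, d=6 → birth, X_10=8
t=10: X=8, d=3 → birth, X_11=9

9


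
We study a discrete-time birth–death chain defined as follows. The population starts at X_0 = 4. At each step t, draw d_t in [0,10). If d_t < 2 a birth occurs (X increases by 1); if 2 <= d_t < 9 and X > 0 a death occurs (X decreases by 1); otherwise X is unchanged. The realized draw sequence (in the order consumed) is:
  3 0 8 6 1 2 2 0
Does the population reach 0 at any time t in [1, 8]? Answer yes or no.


t=0: X=4, d=3 → death, X_1=3
t=1: X=3, d=0 → birth, X_2=4
t=2: X=4, d=8 → death, X_3=3
t=3: X=3, d=6 → death, X_4=2
t=4: X=2, d=1 → birth, X_5=3
t=5: X=3, d=2 → death, X_6=2
t=6: X=2, d=2 → death, X_7=1
t=7: X=1, d=0 → birth, X_8=2

no


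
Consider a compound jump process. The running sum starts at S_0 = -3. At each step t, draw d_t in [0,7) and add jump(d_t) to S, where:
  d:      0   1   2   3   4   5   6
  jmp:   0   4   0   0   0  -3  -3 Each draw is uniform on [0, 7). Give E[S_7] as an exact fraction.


-5

Outcome values over d=0..6: [0, 4, 0, 0, 0, -3, -3]
Σy = -2, Σy² = 34, M = 7
μ = -2/7 = -2/7,  σ² = 34/7 − (-2/7)² = 234/49
E[S_7] = -3 + 7·(-2/7) = -5


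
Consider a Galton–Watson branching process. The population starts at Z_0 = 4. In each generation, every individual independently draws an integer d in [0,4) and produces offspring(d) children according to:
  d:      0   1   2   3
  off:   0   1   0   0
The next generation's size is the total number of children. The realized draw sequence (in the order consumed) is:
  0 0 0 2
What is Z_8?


0

gen 0: Z_0=4, draws=[0, 0, 0, 2], offspring=[0, 0, 0, 0], Z_1=0
gen 1: Z_1=0, draws=[], offspring=[], Z_2=0
gen 2: Z_2=0, draws=[], offspring=[], Z_3=0
gen 3: Z_3=0, draws=[], offspring=[], Z_4=0
gen 4: Z_4=0, draws=[], offspring=[], Z_5=0
gen 5: Z_5=0, draws=[], offspring=[], Z_6=0
gen 6: Z_6=0, draws=[], offspring=[], Z_7=0
gen 7: Z_7=0, draws=[], offspring=[], Z_8=0


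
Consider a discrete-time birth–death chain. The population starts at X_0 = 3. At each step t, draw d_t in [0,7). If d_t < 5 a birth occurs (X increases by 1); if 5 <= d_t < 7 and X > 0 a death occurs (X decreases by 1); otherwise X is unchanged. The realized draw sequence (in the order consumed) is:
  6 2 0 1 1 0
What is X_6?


t=0: X=3, d=6 → death, X_1=2
t=1: X=2, d=2 → birth, X_2=3
t=2: X=3, d=0 → birth, X_3=4
t=3: X=4, d=1 → birth, X_4=5
t=4: X=5, d=1 → birth, X_5=6
t=5: X=6, d=0 → birth, X_6=7

7


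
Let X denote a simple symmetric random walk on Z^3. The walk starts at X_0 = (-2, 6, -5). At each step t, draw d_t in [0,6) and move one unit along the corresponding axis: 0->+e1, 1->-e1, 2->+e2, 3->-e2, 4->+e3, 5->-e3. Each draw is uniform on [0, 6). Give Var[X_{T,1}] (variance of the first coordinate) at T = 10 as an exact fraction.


Outcome values over d=0..5: [1, -1, 0, 0, 0, 0]
Σy = 0, Σy² = 2, M = 6
μ = 0/6 = 0,  σ² = 2/6 − (0)² = 1/3
Independent increments: Var[X_10] = 10·σ² = 10·(1/3) = 10/3

10/3


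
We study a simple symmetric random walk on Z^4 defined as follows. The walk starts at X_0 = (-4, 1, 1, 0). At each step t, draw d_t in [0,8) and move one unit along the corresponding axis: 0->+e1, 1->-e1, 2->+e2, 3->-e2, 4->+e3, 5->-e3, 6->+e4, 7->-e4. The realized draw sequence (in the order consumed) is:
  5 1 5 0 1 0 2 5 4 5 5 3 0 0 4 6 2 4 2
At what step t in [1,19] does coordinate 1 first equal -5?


2

t=0: X=(-4, 1, 1, 0), d=5 → -e3, X_1=(-4, 1, 0, 0)
t=1: X=(-4, 1, 0, 0), d=1 → -e1, X_2=(-5, 1, 0, 0)
t=2: X=(-5, 1, 0, 0), d=5 → -e3, X_3=(-5, 1, -1, 0)
t=3: X=(-5, 1, -1, 0), d=0 → +e1, X_4=(-4, 1, -1, 0)
t=4: X=(-4, 1, -1, 0), d=1 → -e1, X_5=(-5, 1, -1, 0)
t=5: X=(-5, 1, -1, 0), d=0 → +e1, X_6=(-4, 1, -1, 0)
t=6: X=(-4, 1, -1, 0), d=2 → +e2, X_7=(-4, 2, -1, 0)
t=7: X=(-4, 2, -1, 0), d=5 → -e3, X_8=(-4, 2, -2, 0)
t=8: X=(-4, 2, -2, 0), d=4 → +e3, X_9=(-4, 2, -1, 0)
t=9: X=(-4, 2, -1, 0), d=5 → -e3, X_10=(-4, 2, -2, 0)
t=10: X=(-4, 2, -2, 0), d=5 → -e3, X_11=(-4, 2, -3, 0)
t=11: X=(-4, 2, -3, 0), d=3 → -e2, X_12=(-4, 1, -3, 0)
t=12: X=(-4, 1, -3, 0), d=0 → +e1, X_13=(-3, 1, -3, 0)
t=13: X=(-3, 1, -3, 0), d=0 → +e1, X_14=(-2, 1, -3, 0)
t=14: X=(-2, 1, -3, 0), d=4 → +e3, X_15=(-2, 1, -2, 0)
t=15: X=(-2, 1, -2, 0), d=6 → +e4, X_16=(-2, 1, -2, 1)
t=16: X=(-2, 1, -2, 1), d=2 → +e2, X_17=(-2, 2, -2, 1)
t=17: X=(-2, 2, -2, 1), d=4 → +e3, X_18=(-2, 2, -1, 1)
t=18: X=(-2, 2, -1, 1), d=2 → +e2, X_19=(-2, 3, -1, 1)


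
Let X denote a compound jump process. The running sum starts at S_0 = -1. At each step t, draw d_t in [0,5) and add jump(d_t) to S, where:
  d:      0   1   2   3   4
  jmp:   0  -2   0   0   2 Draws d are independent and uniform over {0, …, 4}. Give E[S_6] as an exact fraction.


Outcome values over d=0..4: [0, -2, 0, 0, 2]
Σy = 0, Σy² = 8, M = 5
μ = 0/5 = 0,  σ² = 8/5 − (0)² = 8/5
E[S_6] = -1 + 6·(0) = -1

-1


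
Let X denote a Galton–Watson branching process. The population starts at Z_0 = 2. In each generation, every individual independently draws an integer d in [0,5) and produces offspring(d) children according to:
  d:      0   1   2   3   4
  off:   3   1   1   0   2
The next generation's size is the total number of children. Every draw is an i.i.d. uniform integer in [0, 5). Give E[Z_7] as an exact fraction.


Outcome values over d=0..4: [3, 1, 1, 0, 2]
Σy = 7, Σy² = 15, M = 5
μ = 7/5 = 7/5,  σ² = 15/5 − (7/5)² = 26/25
E[Z_0] = 2
E[Z_1] = 7/5·E[Z_0] = 14/5
E[Z_2] = 7/5·E[Z_1] = 98/25
E[Z_3] = 7/5·E[Z_2] = 686/125
E[Z_4] = 7/5·E[Z_3] = 4802/625
E[Z_5] = 7/5·E[Z_4] = 33614/3125
E[Z_6] = 7/5·E[Z_5] = 235298/15625
E[Z_7] = 7/5·E[Z_6] = 1647086/78125

1647086/78125


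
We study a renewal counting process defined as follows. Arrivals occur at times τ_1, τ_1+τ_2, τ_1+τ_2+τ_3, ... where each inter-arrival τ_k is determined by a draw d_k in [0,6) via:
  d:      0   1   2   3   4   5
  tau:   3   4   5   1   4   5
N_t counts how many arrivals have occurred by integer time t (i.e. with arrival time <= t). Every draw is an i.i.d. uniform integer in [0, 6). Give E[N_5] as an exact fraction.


Inter-arrival values over d=0..5: [3, 4, 5, 1, 4, 5]
Each d has probability 1/6, so the pmf of τ is: f(1) = 1/6, f(3) = 1/6, f(4) = 1/3, f(5) = 1/3
Renewal equation for m(n) = E[N_n]: condition on τ_1 = k (if k <= n, one arrival plus a fresh copy on the remaining n−k steps): m(n) = F(n) + Σ_{k<=n} f(k)·m(n−k), where F(n) = P(τ <= n) and m(0) = 0
m(1) = F(1) = 1/6
m(2) = F(2) + f(1)·m(1) = 1/6 + 1/6·1/6 = 7/36
m(3) = F(3) + f(1)·m(2) = 1/3 + 1/6·7/36 = 79/216
m(4) = F(4) + f(1)·m(3) + f(3)·m(1) = 2/3 + 1/6·79/216 + 1/6·1/6 = 979/1296
m(5) = F(5) + f(1)·m(4) + f(3)·m(2) + f(4)·m(1) = 1 + 1/6·979/1296 + 1/6·7/36 + 1/3·1/6 = 9439/7776
E[N_5] = m(5) = 9439/7776

9439/7776


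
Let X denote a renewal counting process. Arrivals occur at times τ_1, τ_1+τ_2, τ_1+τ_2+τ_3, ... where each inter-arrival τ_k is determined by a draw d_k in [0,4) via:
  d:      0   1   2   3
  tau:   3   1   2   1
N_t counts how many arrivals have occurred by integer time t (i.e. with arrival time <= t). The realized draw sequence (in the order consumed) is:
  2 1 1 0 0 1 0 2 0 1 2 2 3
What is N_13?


6

draw d_1=2: τ_1=2, arrival time A_1=2
draw d_2=1: τ_2=1, arrival time A_2=3
draw d_3=1: τ_3=1, arrival time A_3=4
draw d_4=0: τ_4=3, arrival time A_4=7
draw d_5=0: τ_5=3, arrival time A_5=10
draw d_6=1: τ_6=1, arrival time A_6=11
draw d_7=0: τ_7=3, arrival time A_7=14
draw d_8=2: τ_8=2, arrival time A_8=16
draw d_9=0: τ_9=3, arrival time A_9=19
draw d_10=1: τ_10=1, arrival time A_10=20
draw d_11=2: τ_11=2, arrival time A_11=22
draw d_12=2: τ_12=2, arrival time A_12=24
draw d_13=3: τ_13=1, arrival time A_13=25
N_t over t=0..13: 0:0 1:0 2:1 3:2 4:3 5:3 6:3 7:4 8:4 9:4 10:5 11:6 12:6 13:6


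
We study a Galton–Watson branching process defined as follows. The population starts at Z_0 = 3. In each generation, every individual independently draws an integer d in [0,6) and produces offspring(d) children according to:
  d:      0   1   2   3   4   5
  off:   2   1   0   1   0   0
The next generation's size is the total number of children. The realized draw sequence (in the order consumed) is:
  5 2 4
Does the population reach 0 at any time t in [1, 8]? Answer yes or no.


yes

gen 0: Z_0=3, draws=[5, 2, 4], offspring=[0, 0, 0], Z_1=0
gen 1: Z_1=0, draws=[], offspring=[], Z_2=0
gen 2: Z_2=0, draws=[], offspring=[], Z_3=0
gen 3: Z_3=0, draws=[], offspring=[], Z_4=0
gen 4: Z_4=0, draws=[], offspring=[], Z_5=0
gen 5: Z_5=0, draws=[], offspring=[], Z_6=0
gen 6: Z_6=0, draws=[], offspring=[], Z_7=0
gen 7: Z_7=0, draws=[], offspring=[], Z_8=0


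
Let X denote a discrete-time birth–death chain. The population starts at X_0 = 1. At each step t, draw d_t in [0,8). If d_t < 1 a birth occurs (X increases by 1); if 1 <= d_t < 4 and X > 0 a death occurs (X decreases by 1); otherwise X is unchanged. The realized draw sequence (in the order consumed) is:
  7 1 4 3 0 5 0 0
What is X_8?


t=0: X=1, d=7 → hold, X_1=1
t=1: X=1, d=1 → death, X_2=0
t=2: X=0, d=4 → hold, X_3=0
t=3: X=0, d=3 → hold, X_4=0
t=4: X=0, d=0 → birth, X_5=1
t=5: X=1, d=5 → hold, X_6=1
t=6: X=1, d=0 → birth, X_7=2
t=7: X=2, d=0 → birth, X_8=3

3


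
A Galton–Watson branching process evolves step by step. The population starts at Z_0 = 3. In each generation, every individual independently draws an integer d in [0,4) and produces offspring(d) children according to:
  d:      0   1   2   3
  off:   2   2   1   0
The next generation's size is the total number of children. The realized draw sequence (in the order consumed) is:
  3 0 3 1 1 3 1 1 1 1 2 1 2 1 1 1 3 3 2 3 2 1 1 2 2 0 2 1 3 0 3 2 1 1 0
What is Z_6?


gen 0: Z_0=3, draws=[3, 0, 3], offspring=[0, 2, 0], Z_1=2
gen 1: Z_1=2, draws=[1, 1], offspring=[2, 2], Z_2=4
gen 2: Z_2=4, draws=[3, 1, 1, 1], offspring=[0, 2, 2, 2], Z_3=6
gen 3: Z_3=6, draws=[1, 2, 1, 2, 1, 1], offspring=[2, 1, 2, 1, 2, 2], Z_4=10
gen 4: Z_4=10, draws=[1, 3, 3, 2, 3, 2, 1, 1, 2, 2], offspring=[2, 0, 0, 1, 0, 1, 2, 2, 1, 1], Z_5=10
gen 5: Z_5=10, draws=[0, 2, 1, 3, 0, 3, 2, 1, 1, 0], offspring=[2, 1, 2, 0, 2, 0, 1, 2, 2, 2], Z_6=14

14


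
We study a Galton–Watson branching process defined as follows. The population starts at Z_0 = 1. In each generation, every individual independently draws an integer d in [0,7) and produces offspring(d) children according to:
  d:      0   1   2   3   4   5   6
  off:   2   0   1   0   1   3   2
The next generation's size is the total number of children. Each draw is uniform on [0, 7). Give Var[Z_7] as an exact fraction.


54709234134516/678223072849

Outcome values over d=0..6: [2, 0, 1, 0, 1, 3, 2]
Σy = 9, Σy² = 19, M = 7
μ = 9/7 = 9/7,  σ² = 19/7 − (9/7)² = 52/49
V_0 = 0, E_0 = 1
V_1 = 52/49·E_0 + (9/7)²·V_0 = 52/49;  E_1 = 9/7
V_2 = 52/49·E_1 + (9/7)²·V_1 = 7488/2401;  E_2 = 81/49
V_3 = 52/49·E_2 + (9/7)²·V_2 = 812916/117649;  E_3 = 729/343
V_4 = 52/49·E_3 + (9/7)²·V_3 = 78848640/5764801;  E_4 = 6561/2401
V_5 = 52/49·E_4 + (9/7)²·V_4 = 7205893812/282475249;  E_5 = 59049/16807
V_6 = 52/49·E_5 + (9/7)²·V_5 = 635284099008/13841287201;  E_6 = 531441/117649
V_7 = 52/49·E_6 + (9/7)²·V_6 = 54709234134516/678223072849;  E_7 = 4782969/823543


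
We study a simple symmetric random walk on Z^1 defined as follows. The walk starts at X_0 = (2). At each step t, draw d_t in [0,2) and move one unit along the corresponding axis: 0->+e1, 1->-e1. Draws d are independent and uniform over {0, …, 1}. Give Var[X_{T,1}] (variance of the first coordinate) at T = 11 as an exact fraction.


Outcome values over d=0..1: [1, -1]
Σy = 0, Σy² = 2, M = 2
μ = 0/2 = 0,  σ² = 2/2 − (0)² = 1
Independent increments: Var[X_11] = 11·σ² = 11·(1) = 11

11


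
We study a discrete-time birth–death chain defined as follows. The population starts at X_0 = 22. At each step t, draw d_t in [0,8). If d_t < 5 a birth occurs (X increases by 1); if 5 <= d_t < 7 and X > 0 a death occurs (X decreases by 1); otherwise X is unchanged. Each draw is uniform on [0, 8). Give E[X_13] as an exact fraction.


215/8

X can drop by at most 1 per step and X_0 = 22 > T = 13, so X_t >= 22 − t >= 9 > 0 for every t <= 13: the floor at 0 (the 'and X > 0' condition) never binds. Hence X_13 = X_0 + Σ_{t<13} Y_t with i.i.d. increments Y_t = y(d_t) ∈ {+1, −1, 0}.
Outcome values over d=0..7: [1, 1, 1, 1, 1, -1, -1, 0]
Σy = 3, Σy² = 7, M = 8
μ = 3/8 = 3/8,  σ² = 7/8 − (3/8)² = 47/64
E[X_13] = 22 + 13·(3/8) = 215/8


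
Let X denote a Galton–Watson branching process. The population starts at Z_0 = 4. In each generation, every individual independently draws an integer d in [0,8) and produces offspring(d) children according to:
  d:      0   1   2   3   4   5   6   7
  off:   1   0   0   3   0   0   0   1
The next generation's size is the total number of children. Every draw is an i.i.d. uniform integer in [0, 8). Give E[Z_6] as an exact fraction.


15625/65536

Outcome values over d=0..7: [1, 0, 0, 3, 0, 0, 0, 1]
Σy = 5, Σy² = 11, M = 8
μ = 5/8 = 5/8,  σ² = 11/8 − (5/8)² = 63/64
E[Z_0] = 4
E[Z_1] = 5/8·E[Z_0] = 5/2
E[Z_2] = 5/8·E[Z_1] = 25/16
E[Z_3] = 5/8·E[Z_2] = 125/128
E[Z_4] = 5/8·E[Z_3] = 625/1024
E[Z_5] = 5/8·E[Z_4] = 3125/8192
E[Z_6] = 5/8·E[Z_5] = 15625/65536


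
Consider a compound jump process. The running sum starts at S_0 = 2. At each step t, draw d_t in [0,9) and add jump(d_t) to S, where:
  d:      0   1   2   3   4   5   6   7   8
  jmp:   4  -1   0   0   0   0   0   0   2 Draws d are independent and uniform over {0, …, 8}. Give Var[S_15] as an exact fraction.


Outcome values over d=0..8: [4, -1, 0, 0, 0, 0, 0, 0, 2]
Σy = 5, Σy² = 21, M = 9
μ = 5/9 = 5/9,  σ² = 21/9 − (5/9)² = 164/81
Independent increments: Var[S_15] = 15·σ² = 15·(164/81) = 820/27

820/27


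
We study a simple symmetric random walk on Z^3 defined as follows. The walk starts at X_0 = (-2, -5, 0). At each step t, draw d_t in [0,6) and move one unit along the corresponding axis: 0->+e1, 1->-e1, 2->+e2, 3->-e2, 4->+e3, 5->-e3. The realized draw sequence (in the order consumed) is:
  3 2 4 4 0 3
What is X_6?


(-1, -6, 2)

t=0: X=(-2, -5, 0), d=3 → -e2, X_1=(-2, -6, 0)
t=1: X=(-2, -6, 0), d=2 → +e2, X_2=(-2, -5, 0)
t=2: X=(-2, -5, 0), d=4 → +e3, X_3=(-2, -5, 1)
t=3: X=(-2, -5, 1), d=4 → +e3, X_4=(-2, -5, 2)
t=4: X=(-2, -5, 2), d=0 → +e1, X_5=(-1, -5, 2)
t=5: X=(-1, -5, 2), d=3 → -e2, X_6=(-1, -6, 2)


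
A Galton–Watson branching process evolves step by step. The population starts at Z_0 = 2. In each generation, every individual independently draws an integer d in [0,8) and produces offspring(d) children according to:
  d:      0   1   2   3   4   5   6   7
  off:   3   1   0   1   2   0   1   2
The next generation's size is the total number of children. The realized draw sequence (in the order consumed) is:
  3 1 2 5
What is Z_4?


0

gen 0: Z_0=2, draws=[3, 1], offspring=[1, 1], Z_1=2
gen 1: Z_1=2, draws=[2, 5], offspring=[0, 0], Z_2=0
gen 2: Z_2=0, draws=[], offspring=[], Z_3=0
gen 3: Z_3=0, draws=[], offspring=[], Z_4=0


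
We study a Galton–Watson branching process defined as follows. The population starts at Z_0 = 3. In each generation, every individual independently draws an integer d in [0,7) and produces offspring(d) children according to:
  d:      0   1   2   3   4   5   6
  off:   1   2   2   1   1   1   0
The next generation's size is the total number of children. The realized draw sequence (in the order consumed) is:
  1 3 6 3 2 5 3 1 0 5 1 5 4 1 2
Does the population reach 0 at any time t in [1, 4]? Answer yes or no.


no

gen 0: Z_0=3, draws=[1, 3, 6], offspring=[2, 1, 0], Z_1=3
gen 1: Z_1=3, draws=[3, 2, 5], offspring=[1, 2, 1], Z_2=4
gen 2: Z_2=4, draws=[3, 1, 0, 5], offspring=[1, 2, 1, 1], Z_3=5
gen 3: Z_3=5, draws=[1, 5, 4, 1, 2], offspring=[2, 1, 1, 2, 2], Z_4=8


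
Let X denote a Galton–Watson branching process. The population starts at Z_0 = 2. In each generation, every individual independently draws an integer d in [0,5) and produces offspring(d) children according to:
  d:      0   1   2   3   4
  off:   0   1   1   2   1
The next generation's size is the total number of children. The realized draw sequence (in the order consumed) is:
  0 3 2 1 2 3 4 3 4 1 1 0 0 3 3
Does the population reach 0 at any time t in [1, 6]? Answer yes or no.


gen 0: Z_0=2, draws=[0, 3], offspring=[0, 2], Z_1=2
gen 1: Z_1=2, draws=[2, 1], offspring=[1, 1], Z_2=2
gen 2: Z_2=2, draws=[2, 3], offspring=[1, 2], Z_3=3
gen 3: Z_3=3, draws=[4, 3, 4], offspring=[1, 2, 1], Z_4=4
gen 4: Z_4=4, draws=[1, 1, 0, 0], offspring=[1, 1, 0, 0], Z_5=2
gen 5: Z_5=2, draws=[3, 3], offspring=[2, 2], Z_6=4

no


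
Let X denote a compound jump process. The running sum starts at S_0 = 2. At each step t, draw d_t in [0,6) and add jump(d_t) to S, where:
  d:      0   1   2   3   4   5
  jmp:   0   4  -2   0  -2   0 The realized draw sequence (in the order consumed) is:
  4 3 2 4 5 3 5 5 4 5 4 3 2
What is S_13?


t=0: S=2, d=4, jump=-2, S_1=0
t=1: S=0, d=3, jump=0, S_2=0
t=2: S=0, d=2, jump=-2, S_3=-2
t=3: S=-2, d=4, jump=-2, S_4=-4
t=4: S=-4, d=5, jump=0, S_5=-4
t=5: S=-4, d=3, jump=0, S_6=-4
t=6: S=-4, d=5, jump=0, S_7=-4
t=7: S=-4, d=5, jump=0, S_8=-4
t=8: S=-4, d=4, jump=-2, S_9=-6
t=9: S=-6, d=5, jump=0, S_10=-6
t=10: S=-6, d=4, jump=-2, S_11=-8
t=11: S=-8, d=3, jump=0, S_12=-8
t=12: S=-8, d=2, jump=-2, S_13=-10

-10


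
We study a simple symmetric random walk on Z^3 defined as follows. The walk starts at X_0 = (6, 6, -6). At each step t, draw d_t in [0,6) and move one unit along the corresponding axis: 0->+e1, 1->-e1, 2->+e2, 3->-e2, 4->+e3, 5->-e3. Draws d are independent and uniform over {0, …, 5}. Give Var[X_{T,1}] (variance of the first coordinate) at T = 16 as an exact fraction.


Outcome values over d=0..5: [1, -1, 0, 0, 0, 0]
Σy = 0, Σy² = 2, M = 6
μ = 0/6 = 0,  σ² = 2/6 − (0)² = 1/3
Independent increments: Var[X_16] = 16·σ² = 16·(1/3) = 16/3

16/3


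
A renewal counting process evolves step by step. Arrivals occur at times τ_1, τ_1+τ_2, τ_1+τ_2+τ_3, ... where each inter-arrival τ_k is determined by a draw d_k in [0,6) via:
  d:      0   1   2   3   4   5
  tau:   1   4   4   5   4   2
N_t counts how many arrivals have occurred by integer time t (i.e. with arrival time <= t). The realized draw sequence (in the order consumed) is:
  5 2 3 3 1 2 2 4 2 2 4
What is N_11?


draw d_1=5: τ_1=2, arrival time A_1=2
draw d_2=2: τ_2=4, arrival time A_2=6
draw d_3=3: τ_3=5, arrival time A_3=11
draw d_4=3: τ_4=5, arrival time A_4=16
draw d_5=1: τ_5=4, arrival time A_5=20
draw d_6=2: τ_6=4, arrival time A_6=24
draw d_7=2: τ_7=4, arrival time A_7=28
draw d_8=4: τ_8=4, arrival time A_8=32
draw d_9=2: τ_9=4, arrival time A_9=36
draw d_10=2: τ_10=4, arrival time A_10=40
draw d_11=4: τ_11=4, arrival time A_11=44
N_t over t=0..11: 0:0 1:0 2:1 3:1 4:1 5:1 6:2 7:2 8:2 9:2 10:2 11:3

3


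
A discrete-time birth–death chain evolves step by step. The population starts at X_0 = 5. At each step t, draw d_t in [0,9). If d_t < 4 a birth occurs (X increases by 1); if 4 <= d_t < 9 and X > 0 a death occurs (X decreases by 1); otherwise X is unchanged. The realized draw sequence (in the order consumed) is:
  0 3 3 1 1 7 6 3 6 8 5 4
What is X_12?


t=0: X=5, d=0 → birth, X_1=6
t=1: X=6, d=3 → birth, X_2=7
t=2: X=7, d=3 → birth, X_3=8
t=3: X=8, d=1 → birth, X_4=9
t=4: X=9, d=1 → birth, X_5=10
t=5: X=10, d=7 → death, X_6=9
t=6: X=9, d=6 → death, X_7=8
t=7: X=8, d=3 → birth, X_8=9
t=8: X=9, d=6 → death, X_9=8
t=9: X=8, d=8 → death, X_10=7
t=10: X=7, d=5 → death, X_11=6
t=11: X=6, d=4 → death, X_12=5

5


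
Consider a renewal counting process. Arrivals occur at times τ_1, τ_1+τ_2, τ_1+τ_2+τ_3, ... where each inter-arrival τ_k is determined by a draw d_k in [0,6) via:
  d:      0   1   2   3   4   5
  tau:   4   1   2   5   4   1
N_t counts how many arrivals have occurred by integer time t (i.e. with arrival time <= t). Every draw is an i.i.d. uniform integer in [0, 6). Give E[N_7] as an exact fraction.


Inter-arrival values over d=0..5: [4, 1, 2, 5, 4, 1]
Each d has probability 1/6, so the pmf of τ is: f(1) = 1/3, f(2) = 1/6, f(4) = 1/3, f(5) = 1/6
Renewal equation for m(n) = E[N_n]: condition on τ_1 = k (if k <= n, one arrival plus a fresh copy on the remaining n−k steps): m(n) = F(n) + Σ_{k<=n} f(k)·m(n−k), where F(n) = P(τ <= n) and m(0) = 0
m(1) = F(1) = 1/3
m(2) = F(2) + f(1)·m(1) = 1/2 + 1/3·1/3 = 11/18
m(3) = F(3) + f(1)·m(2) + f(2)·m(1) = 1/2 + 1/3·11/18 + 1/6·1/3 = 41/54
m(4) = F(4) + f(1)·m(3) + f(2)·m(2) = 5/6 + 1/3·41/54 + 1/6·11/18 = 385/324
m(5) = F(5) + f(1)·m(4) + f(2)·m(3) + f(4)·m(1) = 1 + 1/3·385/324 + 1/6·41/54 + 1/3·1/3 = 397/243
m(6) = F(6) + f(1)·m(5) + f(2)·m(4) + f(4)·m(2) + f(5)·m(1) = 1 + 1/3·397/243 + 1/6·385/324 + 1/3·11/18 + 1/6·1/3 = 11675/5832
m(7) = F(7) + f(1)·m(6) + f(2)·m(5) + f(4)·m(3) + f(5)·m(2) = 1 + 1/3·11675/5832 + 1/6·397/243 + 1/3·41/54 + 1/6·11/18 = 40145/17496
E[N_7] = m(7) = 40145/17496

40145/17496


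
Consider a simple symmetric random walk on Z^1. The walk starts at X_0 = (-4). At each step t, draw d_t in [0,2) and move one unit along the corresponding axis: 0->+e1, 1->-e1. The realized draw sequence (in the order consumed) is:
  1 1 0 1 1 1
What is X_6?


(-8)

t=0: X=(-4), d=1 → -e1, X_1=(-5)
t=1: X=(-5), d=1 → -e1, X_2=(-6)
t=2: X=(-6), d=0 → +e1, X_3=(-5)
t=3: X=(-5), d=1 → -e1, X_4=(-6)
t=4: X=(-6), d=1 → -e1, X_5=(-7)
t=5: X=(-7), d=1 → -e1, X_6=(-8)


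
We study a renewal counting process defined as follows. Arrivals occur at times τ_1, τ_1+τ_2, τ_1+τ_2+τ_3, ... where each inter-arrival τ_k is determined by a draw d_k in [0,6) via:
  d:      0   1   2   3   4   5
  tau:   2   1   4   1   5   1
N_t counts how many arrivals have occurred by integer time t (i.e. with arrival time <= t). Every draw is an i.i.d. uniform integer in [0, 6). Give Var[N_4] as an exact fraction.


Inter-arrival values over d=0..5: [2, 1, 4, 1, 5, 1]
Each d has probability 1/6, so the pmf of τ is: f(1) = 1/2, f(2) = 1/6, f(4) = 1/6, f(5) = 1/6
Let p_n(j) = P(N_n = j), with p_0 = [1]. Condition on τ_1: p_n(0) = P(τ > n), and for j >= 1, p_n(j) = Σ_{k<=n} f(k)·p_{n−k}(j−1)
p_1 = [1/2, 1/2]  (j = 0..1)
p_2 = [1/3, 5/12, 1/4]  (j = 0..2)
p_3 = [1/3, 1/4, 7/24, 1/8]  (j = 0..3)
p_4 = [1/6, 7/18, 7/36, 3/16, 1/16]  (j = 0..4)
E[N_4] = Σ j·p_4(j) = 229/144;  E[N_4²] = Σ j²·p_4(j) = 185/48
Var[N_4] = 185/48 − (229/144)² = 27479/20736

27479/20736


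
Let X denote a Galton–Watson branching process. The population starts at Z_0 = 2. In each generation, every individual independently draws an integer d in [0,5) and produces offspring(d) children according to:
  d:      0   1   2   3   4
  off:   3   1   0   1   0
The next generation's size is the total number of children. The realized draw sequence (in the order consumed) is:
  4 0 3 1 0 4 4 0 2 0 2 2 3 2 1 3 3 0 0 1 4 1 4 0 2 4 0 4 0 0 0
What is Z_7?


gen 0: Z_0=2, draws=[4, 0], offspring=[0, 3], Z_1=3
gen 1: Z_1=3, draws=[3, 1, 0], offspring=[1, 1, 3], Z_2=5
gen 2: Z_2=5, draws=[4, 4, 0, 2, 0], offspring=[0, 0, 3, 0, 3], Z_3=6
gen 3: Z_3=6, draws=[2, 2, 3, 2, 1, 3], offspring=[0, 0, 1, 0, 1, 1], Z_4=3
gen 4: Z_4=3, draws=[3, 0, 0], offspring=[1, 3, 3], Z_5=7
gen 5: Z_5=7, draws=[1, 4, 1, 4, 0, 2, 4], offspring=[1, 0, 1, 0, 3, 0, 0], Z_6=5
gen 6: Z_6=5, draws=[0, 4, 0, 0, 0], offspring=[3, 0, 3, 3, 3], Z_7=12

12


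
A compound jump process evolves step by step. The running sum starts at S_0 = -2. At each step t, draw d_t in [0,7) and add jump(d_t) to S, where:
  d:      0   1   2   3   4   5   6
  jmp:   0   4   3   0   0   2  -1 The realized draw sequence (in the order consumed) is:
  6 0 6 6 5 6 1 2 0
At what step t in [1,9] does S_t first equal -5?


t=0: S=-2, d=6, jump=-1, S_1=-3
t=1: S=-3, d=0, jump=0, S_2=-3
t=2: S=-3, d=6, jump=-1, S_3=-4
t=3: S=-4, d=6, jump=-1, S_4=-5
t=4: S=-5, d=5, jump=2, S_5=-3
t=5: S=-3, d=6, jump=-1, S_6=-4
t=6: S=-4, d=1, jump=4, S_7=0
t=7: S=0, d=2, jump=3, S_8=3
t=8: S=3, d=0, jump=0, S_9=3

4


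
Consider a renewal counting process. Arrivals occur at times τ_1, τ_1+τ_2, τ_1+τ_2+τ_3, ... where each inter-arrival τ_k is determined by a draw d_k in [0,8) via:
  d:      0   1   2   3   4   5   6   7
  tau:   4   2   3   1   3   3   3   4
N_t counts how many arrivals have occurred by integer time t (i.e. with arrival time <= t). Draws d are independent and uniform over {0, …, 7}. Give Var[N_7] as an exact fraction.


Inter-arrival values over d=0..7: [4, 2, 3, 1, 3, 3, 3, 4]
Each d has probability 1/8, so the pmf of τ is: f(1) = 1/8, f(2) = 1/8, f(3) = 1/2, f(4) = 1/4
Let p_n(j) = P(N_n = j), with p_0 = [1]. Condition on τ_1: p_n(0) = P(τ > n), and for j >= 1, p_n(j) = Σ_{k<=n} f(k)·p_{n−k}(j−1)
p_1 = [7/8, 1/8]  (j = 0..1)
p_2 = [3/4, 15/64, 1/64]  (j = 0..2)
p_3 = [1/4, 45/64, 23/512, 1/512]  (j = 0..3)
p_4 = [0, 13/16, 23/128, 31/4096, 1/4096]  (j = 0..4)
p_5 = [0, 5/8, 173/512, 147/4096, 39/32768, 1/32768]  (j = 0..5)
p_6 = [0, 5/16, 151/256, 373/4096, 105/16384, 47/262144, 1/262144]  (j = 0..6)
p_7 = [0, 1/16, 179/256, 889/4096, 165/8192, 281/262144, 55/2097152, 1/2097152]  (j = 0..7)
E[N_7] = Σ j·p_7(j) = 4609849/2097152;  E[N_7²] = Σ j²·p_7(j) = 10827125/2097152
Var[N_7] = 10827125/2097152 − (4609849/2097152)² = 1455419045199/4398046511104

1455419045199/4398046511104


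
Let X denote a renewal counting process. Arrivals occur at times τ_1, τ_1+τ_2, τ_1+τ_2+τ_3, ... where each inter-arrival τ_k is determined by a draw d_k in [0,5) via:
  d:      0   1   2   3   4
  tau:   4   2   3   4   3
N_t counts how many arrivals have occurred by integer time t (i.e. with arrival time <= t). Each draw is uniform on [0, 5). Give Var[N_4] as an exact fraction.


24/625

Inter-arrival values over d=0..4: [4, 2, 3, 4, 3]
Each d has probability 1/5, so the pmf of τ is: f(2) = 1/5, f(3) = 2/5, f(4) = 2/5
Let p_n(j) = P(N_n = j), with p_0 = [1]. Condition on τ_1: p_n(0) = P(τ > n), and for j >= 1, p_n(j) = Σ_{k<=n} f(k)·p_{n−k}(j−1)
p_1 = [1]  (j = 0)
p_2 = [4/5, 1/5]  (j = 0..1)
p_3 = [2/5, 3/5]  (j = 0..1)
p_4 = [0, 24/25, 1/25]  (j = 0..2)
E[N_4] = Σ j·p_4(j) = 26/25;  E[N_4²] = Σ j²·p_4(j) = 28/25
Var[N_4] = 28/25 − (26/25)² = 24/625


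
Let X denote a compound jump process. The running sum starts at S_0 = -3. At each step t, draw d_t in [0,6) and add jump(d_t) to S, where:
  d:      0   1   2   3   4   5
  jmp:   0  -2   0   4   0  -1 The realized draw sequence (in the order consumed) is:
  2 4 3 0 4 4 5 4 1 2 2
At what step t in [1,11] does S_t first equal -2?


t=0: S=-3, d=2, jump=0, S_1=-3
t=1: S=-3, d=4, jump=0, S_2=-3
t=2: S=-3, d=3, jump=4, S_3=1
t=3: S=1, d=0, jump=0, S_4=1
t=4: S=1, d=4, jump=0, S_5=1
t=5: S=1, d=4, jump=0, S_6=1
t=6: S=1, d=5, jump=-1, S_7=0
t=7: S=0, d=4, jump=0, S_8=0
t=8: S=0, d=1, jump=-2, S_9=-2
t=9: S=-2, d=2, jump=0, S_10=-2
t=10: S=-2, d=2, jump=0, S_11=-2

9


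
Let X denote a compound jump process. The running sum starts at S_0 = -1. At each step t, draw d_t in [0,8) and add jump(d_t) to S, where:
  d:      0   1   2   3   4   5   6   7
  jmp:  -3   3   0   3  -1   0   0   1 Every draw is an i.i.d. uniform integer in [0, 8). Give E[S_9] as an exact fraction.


Outcome values over d=0..7: [-3, 3, 0, 3, -1, 0, 0, 1]
Σy = 3, Σy² = 29, M = 8
μ = 3/8 = 3/8,  σ² = 29/8 − (3/8)² = 223/64
E[S_9] = -1 + 9·(3/8) = 19/8

19/8


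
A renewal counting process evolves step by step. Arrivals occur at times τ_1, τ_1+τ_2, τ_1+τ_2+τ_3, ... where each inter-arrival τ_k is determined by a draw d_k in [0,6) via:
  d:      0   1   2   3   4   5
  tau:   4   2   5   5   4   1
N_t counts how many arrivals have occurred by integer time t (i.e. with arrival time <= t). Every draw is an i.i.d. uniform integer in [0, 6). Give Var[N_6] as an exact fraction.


909976895/2176782336

Inter-arrival values over d=0..5: [4, 2, 5, 5, 4, 1]
Each d has probability 1/6, so the pmf of τ is: f(1) = 1/6, f(2) = 1/6, f(4) = 1/3, f(5) = 1/3
Let p_n(j) = P(N_n = j), with p_0 = [1]. Condition on τ_1: p_n(0) = P(τ > n), and for j >= 1, p_n(j) = Σ_{k<=n} f(k)·p_{n−k}(j−1)
p_1 = [5/6, 1/6]  (j = 0..1)
p_2 = [2/3, 11/36, 1/36]  (j = 0..2)
p_3 = [2/3, 1/4, 17/216, 1/216]  (j = 0..3)
p_4 = [1/3, 5/9, 5/54, 23/1296, 1/1296]  (j = 0..4)
p_5 = [0, 7/9, 41/216, 37/1296, 29/7776, 1/7776]  (j = 0..5)
p_6 = [0, 5/9, 41/108, 73/1296, 5/648, 35/46656, 1/46656]  (j = 0..6)
E[N_6] = Σ j·p_6(j) = 70849/46656;  E[N_6²] = Σ j²·p_6(j) = 127091/46656
Var[N_6] = 127091/46656 − (70849/46656)² = 909976895/2176782336
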